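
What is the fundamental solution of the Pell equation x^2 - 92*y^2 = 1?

(x, y) = (1151, 120)

First expand sqrt(92) as a continued fraction. With x_i = (sqrt(92) + m_i)/d_i and (m_0, d_0) = (0, 1): a_0 = floor(sqrt(92)) = 9, since 9^2 = 81 <= 92 < 100 = 10^2.
Iterate m_{i+1} = d_i*a_i - m_i, d_{i+1} = (92 - m_{i+1}^2)/d_i, a_{i+1} = floor((a_0 + m_{i+1})/d_{i+1}):
  m_1 = 1*9 - 0 = 9, d_1 = (92 - 9^2)/1 = 11/1 = 11, a_1 = floor((9 + 9)/11) = 1.
  m_2 = 11*1 - 9 = 2, d_2 = (92 - 2^2)/11 = 88/11 = 8, a_2 = floor((9 + 2)/8) = 1.
  m_3 = 8*1 - 2 = 6, d_3 = (92 - 6^2)/8 = 56/8 = 7, a_3 = floor((9 + 6)/7) = 2.
  m_4 = 7*2 - 6 = 8, d_4 = (92 - 8^2)/7 = 28/7 = 4, a_4 = floor((9 + 8)/4) = 4.
  m_5 = 4*4 - 8 = 8, d_5 = (92 - 8^2)/4 = 28/4 = 7, a_5 = floor((9 + 8)/7) = 2.
  m_6 = 7*2 - 8 = 6, d_6 = (92 - 6^2)/7 = 56/7 = 8, a_6 = floor((9 + 6)/8) = 1.
  m_7 = 8*1 - 6 = 2, d_7 = (92 - 2^2)/8 = 88/8 = 11, a_7 = floor((9 + 2)/11) = 1.
  m_8 = 11*1 - 2 = 9, d_8 = (92 - 9^2)/11 = 11/11 = 1, a_8 = floor((9 + 9)/1) = 18.
  m_9 = 1*18 - 9 = 9, d_9 = (92 - 9^2)/1 = 11/1 = 11: (m_9, d_9) = (m_1, d_1) = (9, 11), so from here the quotients repeat a_1, ..., a_8; the period length is 8.
So sqrt(92) = [9; (1, 1, 2, 4, 2, 1, 1, 18)] with period length k = 8.
k is even, so the fundamental solution of x^2 - 92y^2 = 1 is (p_{k-1}, q_{k-1}) = (p_7, q_7); compute convergents through index 7.
Convergents (p_i = a_i*p_{i-1} + p_{i-2}, q_i = a_i*q_{i-1} + q_{i-2} with p_{-2}=0, p_{-1}=1, q_{-2}=1, q_{-1}=0):
  i=0: a_0=9, p_0 = 9*1 + 0 = 9, q_0 = 9*0 + 1 = 1.
  i=1: a_1=1, p_1 = 1*9 + 1 = 10, q_1 = 1*1 + 0 = 1.
  i=2: a_2=1, p_2 = 1*10 + 9 = 19, q_2 = 1*1 + 1 = 2.
  i=3: a_3=2, p_3 = 2*19 + 10 = 48, q_3 = 2*2 + 1 = 5.
  i=4: a_4=4, p_4 = 4*48 + 19 = 211, q_4 = 4*5 + 2 = 22.
  i=5: a_5=2, p_5 = 2*211 + 48 = 470, q_5 = 2*22 + 5 = 49.
  i=6: a_6=1, p_6 = 1*470 + 211 = 681, q_6 = 1*49 + 22 = 71.
  i=7: a_7=1, p_7 = 1*681 + 470 = 1151, q_7 = 1*71 + 49 = 120.
Check: 1151^2 - 92*120^2 = 1324801 - 1324800 = 1, so (x, y) = (1151, 120) solves the equation, and by the theorem it is the least positive solution.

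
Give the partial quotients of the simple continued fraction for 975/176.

Run the Euclidean algorithm on 975 and 176; the successive quotients are the partial quotients a_0, a_1, ... (each step inverts the fractional part left over by the previous one):
  975 = 5*176 + 95, so a_0 = 5.
  176 = 1*95 + 81, so a_1 = 1.
  95 = 1*81 + 14, so a_2 = 1.
  81 = 5*14 + 11, so a_3 = 5.
  14 = 1*11 + 3, so a_4 = 1.
  11 = 3*3 + 2, so a_5 = 3.
  3 = 1*2 + 1, so a_6 = 1.
  2 = 2*1 + 0, so a_7 = 2.
The remainder reaches 0 after 8 divisions, so the expansion has 8 partial quotients, read off in order.

[5; 1, 1, 5, 1, 3, 1, 2]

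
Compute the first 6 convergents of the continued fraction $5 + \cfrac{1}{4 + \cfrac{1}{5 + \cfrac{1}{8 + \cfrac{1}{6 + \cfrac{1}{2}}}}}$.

Using the convergent recurrence p_i = a_i*p_{i-1} + p_{i-2}, q_i = a_i*q_{i-1} + q_{i-2} with p_{-2}=0, p_{-1}=1, q_{-2}=1, q_{-1}=0:
  i=0: a_0=5, p_0 = 5*1 + 0 = 5, q_0 = 5*0 + 1 = 1.
  i=1: a_1=4, p_1 = 4*5 + 1 = 21, q_1 = 4*1 + 0 = 4.
  i=2: a_2=5, p_2 = 5*21 + 5 = 110, q_2 = 5*4 + 1 = 21.
  i=3: a_3=8, p_3 = 8*110 + 21 = 901, q_3 = 8*21 + 4 = 172.
  i=4: a_4=6, p_4 = 6*901 + 110 = 5516, q_4 = 6*172 + 21 = 1053.
  i=5: a_5=2, p_5 = 2*5516 + 901 = 11933, q_5 = 2*1053 + 172 = 2278.

5/1, 21/4, 110/21, 901/172, 5516/1053, 11933/2278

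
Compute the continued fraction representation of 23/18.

Run the Euclidean algorithm on 23 and 18; the successive quotients are the partial quotients a_0, a_1, ... (each step inverts the fractional part left over by the previous one):
  23 = 1*18 + 5, so a_0 = 1.
  18 = 3*5 + 3, so a_1 = 3.
  5 = 1*3 + 2, so a_2 = 1.
  3 = 1*2 + 1, so a_3 = 1.
  2 = 2*1 + 0, so a_4 = 2.
The remainder reaches 0 after 5 divisions, so the expansion has 5 partial quotients, read off in order.

[1; 3, 1, 1, 2]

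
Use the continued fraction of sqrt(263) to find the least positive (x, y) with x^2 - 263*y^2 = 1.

(x, y) = (139128, 8579)

First expand sqrt(263) as a continued fraction. With x_i = (sqrt(263) + m_i)/d_i and (m_0, d_0) = (0, 1): a_0 = floor(sqrt(263)) = 16, since 16^2 = 256 <= 263 < 289 = 17^2.
Iterate m_{i+1} = d_i*a_i - m_i, d_{i+1} = (263 - m_{i+1}^2)/d_i, a_{i+1} = floor((a_0 + m_{i+1})/d_{i+1}):
  m_1 = 1*16 - 0 = 16, d_1 = (263 - 16^2)/1 = 7/1 = 7, a_1 = floor((16 + 16)/7) = 4.
  m_2 = 7*4 - 16 = 12, d_2 = (263 - 12^2)/7 = 119/7 = 17, a_2 = floor((16 + 12)/17) = 1.
  m_3 = 17*1 - 12 = 5, d_3 = (263 - 5^2)/17 = 238/17 = 14, a_3 = floor((16 + 5)/14) = 1.
  m_4 = 14*1 - 5 = 9, d_4 = (263 - 9^2)/14 = 182/14 = 13, a_4 = floor((16 + 9)/13) = 1.
  m_5 = 13*1 - 9 = 4, d_5 = (263 - 4^2)/13 = 247/13 = 19, a_5 = floor((16 + 4)/19) = 1.
  m_6 = 19*1 - 4 = 15, d_6 = (263 - 15^2)/19 = 38/19 = 2, a_6 = floor((16 + 15)/2) = 15.
  m_7 = 2*15 - 15 = 15, d_7 = (263 - 15^2)/2 = 38/2 = 19, a_7 = floor((16 + 15)/19) = 1.
  m_8 = 19*1 - 15 = 4, d_8 = (263 - 4^2)/19 = 247/19 = 13, a_8 = floor((16 + 4)/13) = 1.
  m_9 = 13*1 - 4 = 9, d_9 = (263 - 9^2)/13 = 182/13 = 14, a_9 = floor((16 + 9)/14) = 1.
  m_10 = 14*1 - 9 = 5, d_10 = (263 - 5^2)/14 = 238/14 = 17, a_10 = floor((16 + 5)/17) = 1.
  m_11 = 17*1 - 5 = 12, d_11 = (263 - 12^2)/17 = 119/17 = 7, a_11 = floor((16 + 12)/7) = 4.
  m_12 = 7*4 - 12 = 16, d_12 = (263 - 16^2)/7 = 7/7 = 1, a_12 = floor((16 + 16)/1) = 32.
  m_13 = 1*32 - 16 = 16, d_13 = (263 - 16^2)/1 = 7/1 = 7: (m_13, d_13) = (m_1, d_1) = (16, 7), so from here the quotients repeat a_1, ..., a_12; the period length is 12.
So sqrt(263) = [16; (4, 1, 1, 1, 1, 15, 1, 1, 1, 1, 4, 32)] with period length k = 12.
k is even, so the fundamental solution of x^2 - 263y^2 = 1 is (p_{k-1}, q_{k-1}) = (p_11, q_11); compute convergents through index 11.
Convergents (p_i = a_i*p_{i-1} + p_{i-2}, q_i = a_i*q_{i-1} + q_{i-2} with p_{-2}=0, p_{-1}=1, q_{-2}=1, q_{-1}=0):
  i=0: a_0=16, p_0 = 16*1 + 0 = 16, q_0 = 16*0 + 1 = 1.
  i=1: a_1=4, p_1 = 4*16 + 1 = 65, q_1 = 4*1 + 0 = 4.
  i=2: a_2=1, p_2 = 1*65 + 16 = 81, q_2 = 1*4 + 1 = 5.
  i=3: a_3=1, p_3 = 1*81 + 65 = 146, q_3 = 1*5 + 4 = 9.
  i=4: a_4=1, p_4 = 1*146 + 81 = 227, q_4 = 1*9 + 5 = 14.
  i=5: a_5=1, p_5 = 1*227 + 146 = 373, q_5 = 1*14 + 9 = 23.
  i=6: a_6=15, p_6 = 15*373 + 227 = 5822, q_6 = 15*23 + 14 = 359.
  i=7: a_7=1, p_7 = 1*5822 + 373 = 6195, q_7 = 1*359 + 23 = 382.
  i=8: a_8=1, p_8 = 1*6195 + 5822 = 12017, q_8 = 1*382 + 359 = 741.
  i=9: a_9=1, p_9 = 1*12017 + 6195 = 18212, q_9 = 1*741 + 382 = 1123.
  i=10: a_10=1, p_10 = 1*18212 + 12017 = 30229, q_10 = 1*1123 + 741 = 1864.
  i=11: a_11=4, p_11 = 4*30229 + 18212 = 139128, q_11 = 4*1864 + 1123 = 8579.
Check: 139128^2 - 263*8579^2 = 19356600384 - 19356600383 = 1, so (x, y) = (139128, 8579) solves the equation, and by the theorem it is the least positive solution.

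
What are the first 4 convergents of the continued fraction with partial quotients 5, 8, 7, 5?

5/1, 41/8, 292/57, 1501/293

Using the convergent recurrence p_i = a_i*p_{i-1} + p_{i-2}, q_i = a_i*q_{i-1} + q_{i-2} with p_{-2}=0, p_{-1}=1, q_{-2}=1, q_{-1}=0:
  i=0: a_0=5, p_0 = 5*1 + 0 = 5, q_0 = 5*0 + 1 = 1.
  i=1: a_1=8, p_1 = 8*5 + 1 = 41, q_1 = 8*1 + 0 = 8.
  i=2: a_2=7, p_2 = 7*41 + 5 = 292, q_2 = 7*8 + 1 = 57.
  i=3: a_3=5, p_3 = 5*292 + 41 = 1501, q_3 = 5*57 + 8 = 293.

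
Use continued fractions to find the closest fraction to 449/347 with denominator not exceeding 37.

22/17

Expand x = 449/347 as a continued fraction with the Euclidean algorithm:
  449 = 1*347 + 102, so a_0 = 1.
  347 = 3*102 + 41, so a_1 = 3.
  102 = 2*41 + 20, so a_2 = 2.
  41 = 2*20 + 1, so a_3 = 2.
  20 = 20*1 + 0, so a_4 = 20.
so x = [1; 3, 2, 2, 20].
Convergents (p_i = a_i*p_{i-1} + p_{i-2}, q_i = a_i*q_{i-1} + q_{i-2} with p_{-2}=0, p_{-1}=1, q_{-2}=1, q_{-1}=0), until the denominator exceeds 37:
  i=0: a_0=1, p_0 = 1*1 + 0 = 1, q_0 = 1*0 + 1 = 1.
  i=1: a_1=3, p_1 = 3*1 + 1 = 4, q_1 = 3*1 + 0 = 3.
  i=2: a_2=2, p_2 = 2*4 + 1 = 9, q_2 = 2*3 + 1 = 7.
  i=3: a_3=2, p_3 = 2*9 + 4 = 22, q_3 = 2*7 + 3 = 17.
  i=4: a_4=20, p_4 = 20*22 + 9 = 449, q_4 = 20*17 + 7 = 347.
q_4 = 347 > 37, so the last convergent with denominator <= 37 is p_3/q_3 = 22/17.
The closest fraction with denominator <= 37 is either p_3/q_3 or the intermediate fraction (k*p_3 + p_2)/(k*q_3 + q_2) with the largest k >= 1 whose denominator stays <= 37; these approach x as k grows, and every other convergent or intermediate fraction in range is farther away.
Largest k: floor((37 - q_2)/q_3) = floor((37 - 7)/17) = 1.
That gives (1*22 + 9)/(1*17 + 7) = 31/24.
Compare the errors: |x - 22/17| = |449*17 - 22*347|/(347*17) = 1/5899, and |x - 31/24| = |449*24 - 31*347|/(347*24) = 19/8328.
Cross-multiplying, 1*8328 = 8328 < 112081 = 19*5899, so 1/5899 is smaller: the convergent 22/17 is closer to x than 31/24.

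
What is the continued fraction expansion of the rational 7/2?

[3; 2]

Run the Euclidean algorithm on 7 and 2; the successive quotients are the partial quotients a_0, a_1, ... (each step inverts the fractional part left over by the previous one):
  7 = 3*2 + 1, so a_0 = 3.
  2 = 2*1 + 0, so a_1 = 2.
The remainder reaches 0 after 2 divisions, so the expansion has 2 partial quotients, read off in order.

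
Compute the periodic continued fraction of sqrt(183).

[13; (1, 1, 8, 1, 1, 26)]

Write x_i = (sqrt(183) + m_i)/d_i with (m_0, d_0) = (0, 1). a_0 = floor(sqrt(183)) = 13, since 13^2 = 169 <= 183 < 196 = 14^2.
Iterate m_{i+1} = d_i*a_i - m_i, d_{i+1} = (183 - m_{i+1}^2)/d_i, a_{i+1} = floor((a_0 + m_{i+1})/d_{i+1}):
  m_1 = 1*13 - 0 = 13, d_1 = (183 - 13^2)/1 = 14/1 = 14, a_1 = floor((13 + 13)/14) = 1.
  m_2 = 14*1 - 13 = 1, d_2 = (183 - 1^2)/14 = 182/14 = 13, a_2 = floor((13 + 1)/13) = 1.
  m_3 = 13*1 - 1 = 12, d_3 = (183 - 12^2)/13 = 39/13 = 3, a_3 = floor((13 + 12)/3) = 8.
  m_4 = 3*8 - 12 = 12, d_4 = (183 - 12^2)/3 = 39/3 = 13, a_4 = floor((13 + 12)/13) = 1.
  m_5 = 13*1 - 12 = 1, d_5 = (183 - 1^2)/13 = 182/13 = 14, a_5 = floor((13 + 1)/14) = 1.
  m_6 = 14*1 - 1 = 13, d_6 = (183 - 13^2)/14 = 14/14 = 1, a_6 = floor((13 + 13)/1) = 26.
  m_7 = 1*26 - 13 = 13, d_7 = (183 - 13^2)/1 = 14/1 = 14: (m_7, d_7) = (m_1, d_1) = (13, 14), so from here the quotients repeat a_1, ..., a_6; the period length is 6.
Hence the expansion of sqrt(183) is a_0 = 13 followed by the repeating block 1, 1, 8, 1, 1, 26 (period 6).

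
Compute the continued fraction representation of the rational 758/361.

[2; 10, 36]

Run the Euclidean algorithm on 758 and 361; the successive quotients are the partial quotients a_0, a_1, ... (each step inverts the fractional part left over by the previous one):
  758 = 2*361 + 36, so a_0 = 2.
  361 = 10*36 + 1, so a_1 = 10.
  36 = 36*1 + 0, so a_2 = 36.
The remainder reaches 0 after 3 divisions, so the expansion has 3 partial quotients, read off in order.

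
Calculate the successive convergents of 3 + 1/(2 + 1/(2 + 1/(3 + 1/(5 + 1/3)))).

Using the convergent recurrence p_i = a_i*p_{i-1} + p_{i-2}, q_i = a_i*q_{i-1} + q_{i-2} with p_{-2}=0, p_{-1}=1, q_{-2}=1, q_{-1}=0:
  i=0: a_0=3, p_0 = 3*1 + 0 = 3, q_0 = 3*0 + 1 = 1.
  i=1: a_1=2, p_1 = 2*3 + 1 = 7, q_1 = 2*1 + 0 = 2.
  i=2: a_2=2, p_2 = 2*7 + 3 = 17, q_2 = 2*2 + 1 = 5.
  i=3: a_3=3, p_3 = 3*17 + 7 = 58, q_3 = 3*5 + 2 = 17.
  i=4: a_4=5, p_4 = 5*58 + 17 = 307, q_4 = 5*17 + 5 = 90.
  i=5: a_5=3, p_5 = 3*307 + 58 = 979, q_5 = 3*90 + 17 = 287.

3/1, 7/2, 17/5, 58/17, 307/90, 979/287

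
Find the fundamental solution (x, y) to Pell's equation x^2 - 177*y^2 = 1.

(x, y) = (62423, 4692)

First expand sqrt(177) as a continued fraction. With x_i = (sqrt(177) + m_i)/d_i and (m_0, d_0) = (0, 1): a_0 = floor(sqrt(177)) = 13, since 13^2 = 169 <= 177 < 196 = 14^2.
Iterate m_{i+1} = d_i*a_i - m_i, d_{i+1} = (177 - m_{i+1}^2)/d_i, a_{i+1} = floor((a_0 + m_{i+1})/d_{i+1}):
  m_1 = 1*13 - 0 = 13, d_1 = (177 - 13^2)/1 = 8/1 = 8, a_1 = floor((13 + 13)/8) = 3.
  m_2 = 8*3 - 13 = 11, d_2 = (177 - 11^2)/8 = 56/8 = 7, a_2 = floor((13 + 11)/7) = 3.
  m_3 = 7*3 - 11 = 10, d_3 = (177 - 10^2)/7 = 77/7 = 11, a_3 = floor((13 + 10)/11) = 2.
  m_4 = 11*2 - 10 = 12, d_4 = (177 - 12^2)/11 = 33/11 = 3, a_4 = floor((13 + 12)/3) = 8.
  m_5 = 3*8 - 12 = 12, d_5 = (177 - 12^2)/3 = 33/3 = 11, a_5 = floor((13 + 12)/11) = 2.
  m_6 = 11*2 - 12 = 10, d_6 = (177 - 10^2)/11 = 77/11 = 7, a_6 = floor((13 + 10)/7) = 3.
  m_7 = 7*3 - 10 = 11, d_7 = (177 - 11^2)/7 = 56/7 = 8, a_7 = floor((13 + 11)/8) = 3.
  m_8 = 8*3 - 11 = 13, d_8 = (177 - 13^2)/8 = 8/8 = 1, a_8 = floor((13 + 13)/1) = 26.
  m_9 = 1*26 - 13 = 13, d_9 = (177 - 13^2)/1 = 8/1 = 8: (m_9, d_9) = (m_1, d_1) = (13, 8), so from here the quotients repeat a_1, ..., a_8; the period length is 8.
So sqrt(177) = [13; (3, 3, 2, 8, 2, 3, 3, 26)] with period length k = 8.
k is even, so the fundamental solution of x^2 - 177y^2 = 1 is (p_{k-1}, q_{k-1}) = (p_7, q_7); compute convergents through index 7.
Convergents (p_i = a_i*p_{i-1} + p_{i-2}, q_i = a_i*q_{i-1} + q_{i-2} with p_{-2}=0, p_{-1}=1, q_{-2}=1, q_{-1}=0):
  i=0: a_0=13, p_0 = 13*1 + 0 = 13, q_0 = 13*0 + 1 = 1.
  i=1: a_1=3, p_1 = 3*13 + 1 = 40, q_1 = 3*1 + 0 = 3.
  i=2: a_2=3, p_2 = 3*40 + 13 = 133, q_2 = 3*3 + 1 = 10.
  i=3: a_3=2, p_3 = 2*133 + 40 = 306, q_3 = 2*10 + 3 = 23.
  i=4: a_4=8, p_4 = 8*306 + 133 = 2581, q_4 = 8*23 + 10 = 194.
  i=5: a_5=2, p_5 = 2*2581 + 306 = 5468, q_5 = 2*194 + 23 = 411.
  i=6: a_6=3, p_6 = 3*5468 + 2581 = 18985, q_6 = 3*411 + 194 = 1427.
  i=7: a_7=3, p_7 = 3*18985 + 5468 = 62423, q_7 = 3*1427 + 411 = 4692.
Check: 62423^2 - 177*4692^2 = 3896630929 - 3896630928 = 1, so (x, y) = (62423, 4692) solves the equation, and by the theorem it is the least positive solution.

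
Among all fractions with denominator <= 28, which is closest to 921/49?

94/5

Expand x = 921/49 as a continued fraction with the Euclidean algorithm:
  921 = 18*49 + 39, so a_0 = 18.
  49 = 1*39 + 10, so a_1 = 1.
  39 = 3*10 + 9, so a_2 = 3.
  10 = 1*9 + 1, so a_3 = 1.
  9 = 9*1 + 0, so a_4 = 9.
so x = [18; 1, 3, 1, 9].
Convergents (p_i = a_i*p_{i-1} + p_{i-2}, q_i = a_i*q_{i-1} + q_{i-2} with p_{-2}=0, p_{-1}=1, q_{-2}=1, q_{-1}=0), until the denominator exceeds 28:
  i=0: a_0=18, p_0 = 18*1 + 0 = 18, q_0 = 18*0 + 1 = 1.
  i=1: a_1=1, p_1 = 1*18 + 1 = 19, q_1 = 1*1 + 0 = 1.
  i=2: a_2=3, p_2 = 3*19 + 18 = 75, q_2 = 3*1 + 1 = 4.
  i=3: a_3=1, p_3 = 1*75 + 19 = 94, q_3 = 1*4 + 1 = 5.
  i=4: a_4=9, p_4 = 9*94 + 75 = 921, q_4 = 9*5 + 4 = 49.
q_4 = 49 > 28, so the last convergent with denominator <= 28 is p_3/q_3 = 94/5.
The closest fraction with denominator <= 28 is either p_3/q_3 or the intermediate fraction (k*p_3 + p_2)/(k*q_3 + q_2) with the largest k >= 1 whose denominator stays <= 28; these approach x as k grows, and every other convergent or intermediate fraction in range is farther away.
Largest k: floor((28 - q_2)/q_3) = floor((28 - 4)/5) = 4.
That gives (4*94 + 75)/(4*5 + 4) = 451/24.
Compare the errors: |x - 94/5| = |921*5 - 94*49|/(49*5) = 1/245, and |x - 451/24| = |921*24 - 451*49|/(49*24) = 5/1176.
Cross-multiplying, 1*1176 = 1176 < 1225 = 5*245, so 1/245 is smaller: the convergent 94/5 is closer to x than 451/24.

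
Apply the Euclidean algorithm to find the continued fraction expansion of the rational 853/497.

Run the Euclidean algorithm on 853 and 497; the successive quotients are the partial quotients a_0, a_1, ... (each step inverts the fractional part left over by the previous one):
  853 = 1*497 + 356, so a_0 = 1.
  497 = 1*356 + 141, so a_1 = 1.
  356 = 2*141 + 74, so a_2 = 2.
  141 = 1*74 + 67, so a_3 = 1.
  74 = 1*67 + 7, so a_4 = 1.
  67 = 9*7 + 4, so a_5 = 9.
  7 = 1*4 + 3, so a_6 = 1.
  4 = 1*3 + 1, so a_7 = 1.
  3 = 3*1 + 0, so a_8 = 3.
The remainder reaches 0 after 9 divisions, so the expansion has 9 partial quotients, read off in order.

[1; 1, 2, 1, 1, 9, 1, 1, 3]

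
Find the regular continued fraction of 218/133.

[1; 1, 1, 1, 3, 2, 1, 3]

Run the Euclidean algorithm on 218 and 133; the successive quotients are the partial quotients a_0, a_1, ... (each step inverts the fractional part left over by the previous one):
  218 = 1*133 + 85, so a_0 = 1.
  133 = 1*85 + 48, so a_1 = 1.
  85 = 1*48 + 37, so a_2 = 1.
  48 = 1*37 + 11, so a_3 = 1.
  37 = 3*11 + 4, so a_4 = 3.
  11 = 2*4 + 3, so a_5 = 2.
  4 = 1*3 + 1, so a_6 = 1.
  3 = 3*1 + 0, so a_7 = 3.
The remainder reaches 0 after 8 divisions, so the expansion has 8 partial quotients, read off in order.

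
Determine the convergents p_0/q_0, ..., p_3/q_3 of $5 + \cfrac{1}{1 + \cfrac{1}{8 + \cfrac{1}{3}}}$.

5/1, 6/1, 53/9, 165/28

Using the convergent recurrence p_i = a_i*p_{i-1} + p_{i-2}, q_i = a_i*q_{i-1} + q_{i-2} with p_{-2}=0, p_{-1}=1, q_{-2}=1, q_{-1}=0:
  i=0: a_0=5, p_0 = 5*1 + 0 = 5, q_0 = 5*0 + 1 = 1.
  i=1: a_1=1, p_1 = 1*5 + 1 = 6, q_1 = 1*1 + 0 = 1.
  i=2: a_2=8, p_2 = 8*6 + 5 = 53, q_2 = 8*1 + 1 = 9.
  i=3: a_3=3, p_3 = 3*53 + 6 = 165, q_3 = 3*9 + 1 = 28.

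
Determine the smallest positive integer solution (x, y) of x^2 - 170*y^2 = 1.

(x, y) = (339, 26)

First expand sqrt(170) as a continued fraction. With x_i = (sqrt(170) + m_i)/d_i and (m_0, d_0) = (0, 1): a_0 = floor(sqrt(170)) = 13, since 13^2 = 169 <= 170 < 196 = 14^2.
Iterate m_{i+1} = d_i*a_i - m_i, d_{i+1} = (170 - m_{i+1}^2)/d_i, a_{i+1} = floor((a_0 + m_{i+1})/d_{i+1}):
  m_1 = 1*13 - 0 = 13, d_1 = (170 - 13^2)/1 = 1/1 = 1, a_1 = floor((13 + 13)/1) = 26.
  m_2 = 1*26 - 13 = 13, d_2 = (170 - 13^2)/1 = 1/1 = 1: (m_2, d_2) = (m_1, d_1) = (13, 1), so from here the quotient a_1 repeats; the period length is 1.
So sqrt(170) = [13; (26)] with period length k = 1.
k is odd, so (p_{k-1}, q_{k-1}) only solves x^2 - 170y^2 = -1 and the fundamental solution of x^2 - 170y^2 = 1 is (p_{2k-1}, q_{2k-1}) = (p_1, q_1); compute convergents through index 1, running through the period twice.
Convergents (p_i = a_i*p_{i-1} + p_{i-2}, q_i = a_i*q_{i-1} + q_{i-2} with p_{-2}=0, p_{-1}=1, q_{-2}=1, q_{-1}=0):
  i=0: a_0=13, p_0 = 13*1 + 0 = 13, q_0 = 13*0 + 1 = 1.
  i=1: a_1=26, p_1 = 26*13 + 1 = 339, q_1 = 26*1 + 0 = 26.
Indeed p_0^2 - 170*q_0^2 = 169 - 170 = -1, not +1.
Check: 339^2 - 170*26^2 = 114921 - 114920 = 1, so (x, y) = (339, 26) solves the equation, and by the theorem it is the least positive solution.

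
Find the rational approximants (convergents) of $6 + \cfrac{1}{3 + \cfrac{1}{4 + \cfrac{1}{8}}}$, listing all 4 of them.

6/1, 19/3, 82/13, 675/107

Using the convergent recurrence p_i = a_i*p_{i-1} + p_{i-2}, q_i = a_i*q_{i-1} + q_{i-2} with p_{-2}=0, p_{-1}=1, q_{-2}=1, q_{-1}=0:
  i=0: a_0=6, p_0 = 6*1 + 0 = 6, q_0 = 6*0 + 1 = 1.
  i=1: a_1=3, p_1 = 3*6 + 1 = 19, q_1 = 3*1 + 0 = 3.
  i=2: a_2=4, p_2 = 4*19 + 6 = 82, q_2 = 4*3 + 1 = 13.
  i=3: a_3=8, p_3 = 8*82 + 19 = 675, q_3 = 8*13 + 3 = 107.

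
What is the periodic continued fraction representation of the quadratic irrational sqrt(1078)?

[32; (1, 4, 1, 64)]

Write x_i = (sqrt(1078) + m_i)/d_i with (m_0, d_0) = (0, 1). a_0 = floor(sqrt(1078)) = 32, since 32^2 = 1024 <= 1078 < 1089 = 33^2.
Iterate m_{i+1} = d_i*a_i - m_i, d_{i+1} = (1078 - m_{i+1}^2)/d_i, a_{i+1} = floor((a_0 + m_{i+1})/d_{i+1}):
  m_1 = 1*32 - 0 = 32, d_1 = (1078 - 32^2)/1 = 54/1 = 54, a_1 = floor((32 + 32)/54) = 1.
  m_2 = 54*1 - 32 = 22, d_2 = (1078 - 22^2)/54 = 594/54 = 11, a_2 = floor((32 + 22)/11) = 4.
  m_3 = 11*4 - 22 = 22, d_3 = (1078 - 22^2)/11 = 594/11 = 54, a_3 = floor((32 + 22)/54) = 1.
  m_4 = 54*1 - 22 = 32, d_4 = (1078 - 32^2)/54 = 54/54 = 1, a_4 = floor((32 + 32)/1) = 64.
  m_5 = 1*64 - 32 = 32, d_5 = (1078 - 32^2)/1 = 54/1 = 54: (m_5, d_5) = (m_1, d_1) = (32, 54), so from here the quotients repeat a_1, ..., a_4; the period length is 4.
Hence the expansion of sqrt(1078) is a_0 = 32 followed by the repeating block 1, 4, 1, 64 (period 4).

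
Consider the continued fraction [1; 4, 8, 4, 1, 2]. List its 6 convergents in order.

Using the convergent recurrence p_i = a_i*p_{i-1} + p_{i-2}, q_i = a_i*q_{i-1} + q_{i-2} with p_{-2}=0, p_{-1}=1, q_{-2}=1, q_{-1}=0:
  i=0: a_0=1, p_0 = 1*1 + 0 = 1, q_0 = 1*0 + 1 = 1.
  i=1: a_1=4, p_1 = 4*1 + 1 = 5, q_1 = 4*1 + 0 = 4.
  i=2: a_2=8, p_2 = 8*5 + 1 = 41, q_2 = 8*4 + 1 = 33.
  i=3: a_3=4, p_3 = 4*41 + 5 = 169, q_3 = 4*33 + 4 = 136.
  i=4: a_4=1, p_4 = 1*169 + 41 = 210, q_4 = 1*136 + 33 = 169.
  i=5: a_5=2, p_5 = 2*210 + 169 = 589, q_5 = 2*169 + 136 = 474.

1/1, 5/4, 41/33, 169/136, 210/169, 589/474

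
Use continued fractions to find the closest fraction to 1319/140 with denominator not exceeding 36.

Expand x = 1319/140 as a continued fraction with the Euclidean algorithm:
  1319 = 9*140 + 59, so a_0 = 9.
  140 = 2*59 + 22, so a_1 = 2.
  59 = 2*22 + 15, so a_2 = 2.
  22 = 1*15 + 7, so a_3 = 1.
  15 = 2*7 + 1, so a_4 = 2.
  7 = 7*1 + 0, so a_5 = 7.
so x = [9; 2, 2, 1, 2, 7].
Convergents (p_i = a_i*p_{i-1} + p_{i-2}, q_i = a_i*q_{i-1} + q_{i-2} with p_{-2}=0, p_{-1}=1, q_{-2}=1, q_{-1}=0), until the denominator exceeds 36:
  i=0: a_0=9, p_0 = 9*1 + 0 = 9, q_0 = 9*0 + 1 = 1.
  i=1: a_1=2, p_1 = 2*9 + 1 = 19, q_1 = 2*1 + 0 = 2.
  i=2: a_2=2, p_2 = 2*19 + 9 = 47, q_2 = 2*2 + 1 = 5.
  i=3: a_3=1, p_3 = 1*47 + 19 = 66, q_3 = 1*5 + 2 = 7.
  i=4: a_4=2, p_4 = 2*66 + 47 = 179, q_4 = 2*7 + 5 = 19.
  i=5: a_5=7, p_5 = 7*179 + 66 = 1319, q_5 = 7*19 + 7 = 140.
q_5 = 140 > 36, so the last convergent with denominator <= 36 is p_4/q_4 = 179/19.
The closest fraction with denominator <= 36 is either p_4/q_4 or the intermediate fraction (k*p_4 + p_3)/(k*q_4 + q_3) with the largest k >= 1 whose denominator stays <= 36; these approach x as k grows, and every other convergent or intermediate fraction in range is farther away.
Largest k: floor((36 - q_3)/q_4) = floor((36 - 7)/19) = 1.
That gives (1*179 + 66)/(1*19 + 7) = 245/26.
Compare the errors: |x - 179/19| = |1319*19 - 179*140|/(140*19) = 1/2660, and |x - 245/26| = |1319*26 - 245*140|/(140*26) = 6/3640.
Cross-multiplying, 1*3640 = 3640 < 15960 = 6*2660, so 1/2660 is smaller: the convergent 179/19 is closer to x than 245/26.

179/19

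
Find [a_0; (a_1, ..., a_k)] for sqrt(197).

[14; (28)]

Write x_i = (sqrt(197) + m_i)/d_i with (m_0, d_0) = (0, 1). a_0 = floor(sqrt(197)) = 14, since 14^2 = 196 <= 197 < 225 = 15^2.
Iterate m_{i+1} = d_i*a_i - m_i, d_{i+1} = (197 - m_{i+1}^2)/d_i, a_{i+1} = floor((a_0 + m_{i+1})/d_{i+1}):
  m_1 = 1*14 - 0 = 14, d_1 = (197 - 14^2)/1 = 1/1 = 1, a_1 = floor((14 + 14)/1) = 28.
  m_2 = 1*28 - 14 = 14, d_2 = (197 - 14^2)/1 = 1/1 = 1: (m_2, d_2) = (m_1, d_1) = (14, 1), so from here the quotient a_1 repeats; the period length is 1.
Hence the expansion of sqrt(197) is a_0 = 14 followed by the repeating block 28 (period 1).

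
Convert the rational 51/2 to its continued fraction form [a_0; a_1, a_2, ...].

Run the Euclidean algorithm on 51 and 2; the successive quotients are the partial quotients a_0, a_1, ... (each step inverts the fractional part left over by the previous one):
  51 = 25*2 + 1, so a_0 = 25.
  2 = 2*1 + 0, so a_1 = 2.
The remainder reaches 0 after 2 divisions, so the expansion has 2 partial quotients, read off in order.

[25; 2]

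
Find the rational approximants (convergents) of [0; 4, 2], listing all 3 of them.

Using the convergent recurrence p_i = a_i*p_{i-1} + p_{i-2}, q_i = a_i*q_{i-1} + q_{i-2} with p_{-2}=0, p_{-1}=1, q_{-2}=1, q_{-1}=0:
  i=0: a_0=0, p_0 = 0*1 + 0 = 0, q_0 = 0*0 + 1 = 1.
  i=1: a_1=4, p_1 = 4*0 + 1 = 1, q_1 = 4*1 + 0 = 4.
  i=2: a_2=2, p_2 = 2*1 + 0 = 2, q_2 = 2*4 + 1 = 9.

0/1, 1/4, 2/9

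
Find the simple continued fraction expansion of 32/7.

[4; 1, 1, 3]

Run the Euclidean algorithm on 32 and 7; the successive quotients are the partial quotients a_0, a_1, ... (each step inverts the fractional part left over by the previous one):
  32 = 4*7 + 4, so a_0 = 4.
  7 = 1*4 + 3, so a_1 = 1.
  4 = 1*3 + 1, so a_2 = 1.
  3 = 3*1 + 0, so a_3 = 3.
The remainder reaches 0 after 4 divisions, so the expansion has 4 partial quotients, read off in order.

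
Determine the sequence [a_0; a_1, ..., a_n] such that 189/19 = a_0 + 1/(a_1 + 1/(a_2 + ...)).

Run the Euclidean algorithm on 189 and 19; the successive quotients are the partial quotients a_0, a_1, ... (each step inverts the fractional part left over by the previous one):
  189 = 9*19 + 18, so a_0 = 9.
  19 = 1*18 + 1, so a_1 = 1.
  18 = 18*1 + 0, so a_2 = 18.
The remainder reaches 0 after 3 divisions, so the expansion has 3 partial quotients, read off in order.

[9; 1, 18]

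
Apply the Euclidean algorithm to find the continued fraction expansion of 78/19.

[4; 9, 2]

Run the Euclidean algorithm on 78 and 19; the successive quotients are the partial quotients a_0, a_1, ... (each step inverts the fractional part left over by the previous one):
  78 = 4*19 + 2, so a_0 = 4.
  19 = 9*2 + 1, so a_1 = 9.
  2 = 2*1 + 0, so a_2 = 2.
The remainder reaches 0 after 3 divisions, so the expansion has 3 partial quotients, read off in order.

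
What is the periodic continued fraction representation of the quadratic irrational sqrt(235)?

[15; (3, 30)]

Write x_i = (sqrt(235) + m_i)/d_i with (m_0, d_0) = (0, 1). a_0 = floor(sqrt(235)) = 15, since 15^2 = 225 <= 235 < 256 = 16^2.
Iterate m_{i+1} = d_i*a_i - m_i, d_{i+1} = (235 - m_{i+1}^2)/d_i, a_{i+1} = floor((a_0 + m_{i+1})/d_{i+1}):
  m_1 = 1*15 - 0 = 15, d_1 = (235 - 15^2)/1 = 10/1 = 10, a_1 = floor((15 + 15)/10) = 3.
  m_2 = 10*3 - 15 = 15, d_2 = (235 - 15^2)/10 = 10/10 = 1, a_2 = floor((15 + 15)/1) = 30.
  m_3 = 1*30 - 15 = 15, d_3 = (235 - 15^2)/1 = 10/1 = 10: (m_3, d_3) = (m_1, d_1) = (15, 10), so from here the quotients repeat a_1, a_2; the period length is 2.
Hence the expansion of sqrt(235) is a_0 = 15 followed by the repeating block 3, 30 (period 2).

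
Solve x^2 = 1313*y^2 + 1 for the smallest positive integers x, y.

First expand sqrt(1313) as a continued fraction. With x_i = (sqrt(1313) + m_i)/d_i and (m_0, d_0) = (0, 1): a_0 = floor(sqrt(1313)) = 36, since 36^2 = 1296 <= 1313 < 1369 = 37^2.
Iterate m_{i+1} = d_i*a_i - m_i, d_{i+1} = (1313 - m_{i+1}^2)/d_i, a_{i+1} = floor((a_0 + m_{i+1})/d_{i+1}):
  m_1 = 1*36 - 0 = 36, d_1 = (1313 - 36^2)/1 = 17/1 = 17, a_1 = floor((36 + 36)/17) = 4.
  m_2 = 17*4 - 36 = 32, d_2 = (1313 - 32^2)/17 = 289/17 = 17, a_2 = floor((36 + 32)/17) = 4.
  m_3 = 17*4 - 32 = 36, d_3 = (1313 - 36^2)/17 = 17/17 = 1, a_3 = floor((36 + 36)/1) = 72.
  m_4 = 1*72 - 36 = 36, d_4 = (1313 - 36^2)/1 = 17/1 = 17: (m_4, d_4) = (m_1, d_1) = (36, 17), so from here the quotients repeat a_1, ..., a_3; the period length is 3.
So sqrt(1313) = [36; (4, 4, 72)] with period length k = 3.
k is odd, so (p_{k-1}, q_{k-1}) only solves x^2 - 1313y^2 = -1 and the fundamental solution of x^2 - 1313y^2 = 1 is (p_{2k-1}, q_{2k-1}) = (p_5, q_5); compute convergents through index 5, running through the period twice.
Convergents (p_i = a_i*p_{i-1} + p_{i-2}, q_i = a_i*q_{i-1} + q_{i-2} with p_{-2}=0, p_{-1}=1, q_{-2}=1, q_{-1}=0):
  i=0: a_0=36, p_0 = 36*1 + 0 = 36, q_0 = 36*0 + 1 = 1.
  i=1: a_1=4, p_1 = 4*36 + 1 = 145, q_1 = 4*1 + 0 = 4.
  i=2: a_2=4, p_2 = 4*145 + 36 = 616, q_2 = 4*4 + 1 = 17.
  i=3: a_3=72, p_3 = 72*616 + 145 = 44497, q_3 = 72*17 + 4 = 1228.
  i=4: a_4=4, p_4 = 4*44497 + 616 = 178604, q_4 = 4*1228 + 17 = 4929.
  i=5: a_5=4, p_5 = 4*178604 + 44497 = 758913, q_5 = 4*4929 + 1228 = 20944.
Indeed p_2^2 - 1313*q_2^2 = 379456 - 379457 = -1, not +1.
Check: 758913^2 - 1313*20944^2 = 575948941569 - 575948941568 = 1, so (x, y) = (758913, 20944) solves the equation, and by the theorem it is the least positive solution.

(x, y) = (758913, 20944)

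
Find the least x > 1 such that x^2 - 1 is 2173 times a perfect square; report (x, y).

First expand sqrt(2173) as a continued fraction. With x_i = (sqrt(2173) + m_i)/d_i and (m_0, d_0) = (0, 1): a_0 = floor(sqrt(2173)) = 46, since 46^2 = 2116 <= 2173 < 2209 = 47^2.
Iterate m_{i+1} = d_i*a_i - m_i, d_{i+1} = (2173 - m_{i+1}^2)/d_i, a_{i+1} = floor((a_0 + m_{i+1})/d_{i+1}):
  m_1 = 1*46 - 0 = 46, d_1 = (2173 - 46^2)/1 = 57/1 = 57, a_1 = floor((46 + 46)/57) = 1.
  m_2 = 57*1 - 46 = 11, d_2 = (2173 - 11^2)/57 = 2052/57 = 36, a_2 = floor((46 + 11)/36) = 1.
  m_3 = 36*1 - 11 = 25, d_3 = (2173 - 25^2)/36 = 1548/36 = 43, a_3 = floor((46 + 25)/43) = 1.
  m_4 = 43*1 - 25 = 18, d_4 = (2173 - 18^2)/43 = 1849/43 = 43, a_4 = floor((46 + 18)/43) = 1.
  m_5 = 43*1 - 18 = 25, d_5 = (2173 - 25^2)/43 = 1548/43 = 36, a_5 = floor((46 + 25)/36) = 1.
  m_6 = 36*1 - 25 = 11, d_6 = (2173 - 11^2)/36 = 2052/36 = 57, a_6 = floor((46 + 11)/57) = 1.
  m_7 = 57*1 - 11 = 46, d_7 = (2173 - 46^2)/57 = 57/57 = 1, a_7 = floor((46 + 46)/1) = 92.
  m_8 = 1*92 - 46 = 46, d_8 = (2173 - 46^2)/1 = 57/1 = 57: (m_8, d_8) = (m_1, d_1) = (46, 57), so from here the quotients repeat a_1, ..., a_7; the period length is 7.
So sqrt(2173) = [46; (1, 1, 1, 1, 1, 1, 92)] with period length k = 7.
k is odd, so (p_{k-1}, q_{k-1}) only solves x^2 - 2173y^2 = -1 and the fundamental solution of x^2 - 2173y^2 = 1 is (p_{2k-1}, q_{2k-1}) = (p_13, q_13); compute convergents through index 13, running through the period twice.
Convergents (p_i = a_i*p_{i-1} + p_{i-2}, q_i = a_i*q_{i-1} + q_{i-2} with p_{-2}=0, p_{-1}=1, q_{-2}=1, q_{-1}=0):
  i=0: a_0=46, p_0 = 46*1 + 0 = 46, q_0 = 46*0 + 1 = 1.
  i=1: a_1=1, p_1 = 1*46 + 1 = 47, q_1 = 1*1 + 0 = 1.
  i=2: a_2=1, p_2 = 1*47 + 46 = 93, q_2 = 1*1 + 1 = 2.
  i=3: a_3=1, p_3 = 1*93 + 47 = 140, q_3 = 1*2 + 1 = 3.
  i=4: a_4=1, p_4 = 1*140 + 93 = 233, q_4 = 1*3 + 2 = 5.
  i=5: a_5=1, p_5 = 1*233 + 140 = 373, q_5 = 1*5 + 3 = 8.
  i=6: a_6=1, p_6 = 1*373 + 233 = 606, q_6 = 1*8 + 5 = 13.
  i=7: a_7=92, p_7 = 92*606 + 373 = 56125, q_7 = 92*13 + 8 = 1204.
  i=8: a_8=1, p_8 = 1*56125 + 606 = 56731, q_8 = 1*1204 + 13 = 1217.
  i=9: a_9=1, p_9 = 1*56731 + 56125 = 112856, q_9 = 1*1217 + 1204 = 2421.
  i=10: a_10=1, p_10 = 1*112856 + 56731 = 169587, q_10 = 1*2421 + 1217 = 3638.
  i=11: a_11=1, p_11 = 1*169587 + 112856 = 282443, q_11 = 1*3638 + 2421 = 6059.
  i=12: a_12=1, p_12 = 1*282443 + 169587 = 452030, q_12 = 1*6059 + 3638 = 9697.
  i=13: a_13=1, p_13 = 1*452030 + 282443 = 734473, q_13 = 1*9697 + 6059 = 15756.
Indeed p_6^2 - 2173*q_6^2 = 367236 - 367237 = -1, not +1.
Check: 734473^2 - 2173*15756^2 = 539450587729 - 539450587728 = 1, so (x, y) = (734473, 15756) solves the equation, and by the theorem it is the least positive solution.

(x, y) = (734473, 15756)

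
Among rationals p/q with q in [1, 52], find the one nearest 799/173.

97/21

Expand x = 799/173 as a continued fraction with the Euclidean algorithm:
  799 = 4*173 + 107, so a_0 = 4.
  173 = 1*107 + 66, so a_1 = 1.
  107 = 1*66 + 41, so a_2 = 1.
  66 = 1*41 + 25, so a_3 = 1.
  41 = 1*25 + 16, so a_4 = 1.
  25 = 1*16 + 9, so a_5 = 1.
  16 = 1*9 + 7, so a_6 = 1.
  9 = 1*7 + 2, so a_7 = 1.
  7 = 3*2 + 1, so a_8 = 3.
  2 = 2*1 + 0, so a_9 = 2.
so x = [4; 1, 1, 1, 1, 1, 1, 1, 3, 2].
Convergents (p_i = a_i*p_{i-1} + p_{i-2}, q_i = a_i*q_{i-1} + q_{i-2} with p_{-2}=0, p_{-1}=1, q_{-2}=1, q_{-1}=0), until the denominator exceeds 52:
  i=0: a_0=4, p_0 = 4*1 + 0 = 4, q_0 = 4*0 + 1 = 1.
  i=1: a_1=1, p_1 = 1*4 + 1 = 5, q_1 = 1*1 + 0 = 1.
  i=2: a_2=1, p_2 = 1*5 + 4 = 9, q_2 = 1*1 + 1 = 2.
  i=3: a_3=1, p_3 = 1*9 + 5 = 14, q_3 = 1*2 + 1 = 3.
  i=4: a_4=1, p_4 = 1*14 + 9 = 23, q_4 = 1*3 + 2 = 5.
  i=5: a_5=1, p_5 = 1*23 + 14 = 37, q_5 = 1*5 + 3 = 8.
  i=6: a_6=1, p_6 = 1*37 + 23 = 60, q_6 = 1*8 + 5 = 13.
  i=7: a_7=1, p_7 = 1*60 + 37 = 97, q_7 = 1*13 + 8 = 21.
  i=8: a_8=3, p_8 = 3*97 + 60 = 351, q_8 = 3*21 + 13 = 76.
q_8 = 76 > 52, so the last convergent with denominator <= 52 is p_7/q_7 = 97/21.
The closest fraction with denominator <= 52 is either p_7/q_7 or the intermediate fraction (k*p_7 + p_6)/(k*q_7 + q_6) with the largest k >= 1 whose denominator stays <= 52; these approach x as k grows, and every other convergent or intermediate fraction in range is farther away.
Largest k: floor((52 - q_6)/q_7) = floor((52 - 13)/21) = 1.
That gives (1*97 + 60)/(1*21 + 13) = 157/34.
Compare the errors: |x - 97/21| = |799*21 - 97*173|/(173*21) = 2/3633, and |x - 157/34| = |799*34 - 157*173|/(173*34) = 5/5882.
Cross-multiplying, 2*5882 = 11764 < 18165 = 5*3633, so 2/3633 is smaller: the convergent 97/21 is closer to x than 157/34.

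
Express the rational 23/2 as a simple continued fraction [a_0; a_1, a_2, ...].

[11; 2]

Run the Euclidean algorithm on 23 and 2; the successive quotients are the partial quotients a_0, a_1, ... (each step inverts the fractional part left over by the previous one):
  23 = 11*2 + 1, so a_0 = 11.
  2 = 2*1 + 0, so a_1 = 2.
The remainder reaches 0 after 2 divisions, so the expansion has 2 partial quotients, read off in order.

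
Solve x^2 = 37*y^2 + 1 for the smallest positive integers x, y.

First expand sqrt(37) as a continued fraction. With x_i = (sqrt(37) + m_i)/d_i and (m_0, d_0) = (0, 1): a_0 = floor(sqrt(37)) = 6, since 6^2 = 36 <= 37 < 49 = 7^2.
Iterate m_{i+1} = d_i*a_i - m_i, d_{i+1} = (37 - m_{i+1}^2)/d_i, a_{i+1} = floor((a_0 + m_{i+1})/d_{i+1}):
  m_1 = 1*6 - 0 = 6, d_1 = (37 - 6^2)/1 = 1/1 = 1, a_1 = floor((6 + 6)/1) = 12.
  m_2 = 1*12 - 6 = 6, d_2 = (37 - 6^2)/1 = 1/1 = 1: (m_2, d_2) = (m_1, d_1) = (6, 1), so from here the quotient a_1 repeats; the period length is 1.
So sqrt(37) = [6; (12)] with period length k = 1.
k is odd, so (p_{k-1}, q_{k-1}) only solves x^2 - 37y^2 = -1 and the fundamental solution of x^2 - 37y^2 = 1 is (p_{2k-1}, q_{2k-1}) = (p_1, q_1); compute convergents through index 1, running through the period twice.
Convergents (p_i = a_i*p_{i-1} + p_{i-2}, q_i = a_i*q_{i-1} + q_{i-2} with p_{-2}=0, p_{-1}=1, q_{-2}=1, q_{-1}=0):
  i=0: a_0=6, p_0 = 6*1 + 0 = 6, q_0 = 6*0 + 1 = 1.
  i=1: a_1=12, p_1 = 12*6 + 1 = 73, q_1 = 12*1 + 0 = 12.
Indeed p_0^2 - 37*q_0^2 = 36 - 37 = -1, not +1.
Check: 73^2 - 37*12^2 = 5329 - 5328 = 1, so (x, y) = (73, 12) solves the equation, and by the theorem it is the least positive solution.

(x, y) = (73, 12)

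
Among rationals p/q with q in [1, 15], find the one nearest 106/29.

Expand x = 106/29 as a continued fraction with the Euclidean algorithm:
  106 = 3*29 + 19, so a_0 = 3.
  29 = 1*19 + 10, so a_1 = 1.
  19 = 1*10 + 9, so a_2 = 1.
  10 = 1*9 + 1, so a_3 = 1.
  9 = 9*1 + 0, so a_4 = 9.
so x = [3; 1, 1, 1, 9].
Convergents (p_i = a_i*p_{i-1} + p_{i-2}, q_i = a_i*q_{i-1} + q_{i-2} with p_{-2}=0, p_{-1}=1, q_{-2}=1, q_{-1}=0), until the denominator exceeds 15:
  i=0: a_0=3, p_0 = 3*1 + 0 = 3, q_0 = 3*0 + 1 = 1.
  i=1: a_1=1, p_1 = 1*3 + 1 = 4, q_1 = 1*1 + 0 = 1.
  i=2: a_2=1, p_2 = 1*4 + 3 = 7, q_2 = 1*1 + 1 = 2.
  i=3: a_3=1, p_3 = 1*7 + 4 = 11, q_3 = 1*2 + 1 = 3.
  i=4: a_4=9, p_4 = 9*11 + 7 = 106, q_4 = 9*3 + 2 = 29.
q_4 = 29 > 15, so the last convergent with denominator <= 15 is p_3/q_3 = 11/3.
The closest fraction with denominator <= 15 is either p_3/q_3 or the intermediate fraction (k*p_3 + p_2)/(k*q_3 + q_2) with the largest k >= 1 whose denominator stays <= 15; these approach x as k grows, and every other convergent or intermediate fraction in range is farther away.
Largest k: floor((15 - q_2)/q_3) = floor((15 - 2)/3) = 4.
That gives (4*11 + 7)/(4*3 + 2) = 51/14.
Compare the errors: |x - 11/3| = |106*3 - 11*29|/(29*3) = 1/87, and |x - 51/14| = |106*14 - 51*29|/(29*14) = 5/406.
Cross-multiplying, 1*406 = 406 < 435 = 5*87, so 1/87 is smaller: the convergent 11/3 is closer to x than 51/14.

11/3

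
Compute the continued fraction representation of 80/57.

Run the Euclidean algorithm on 80 and 57; the successive quotients are the partial quotients a_0, a_1, ... (each step inverts the fractional part left over by the previous one):
  80 = 1*57 + 23, so a_0 = 1.
  57 = 2*23 + 11, so a_1 = 2.
  23 = 2*11 + 1, so a_2 = 2.
  11 = 11*1 + 0, so a_3 = 11.
The remainder reaches 0 after 4 divisions, so the expansion has 4 partial quotients, read off in order.

[1; 2, 2, 11]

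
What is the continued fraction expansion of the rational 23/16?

Run the Euclidean algorithm on 23 and 16; the successive quotients are the partial quotients a_0, a_1, ... (each step inverts the fractional part left over by the previous one):
  23 = 1*16 + 7, so a_0 = 1.
  16 = 2*7 + 2, so a_1 = 2.
  7 = 3*2 + 1, so a_2 = 3.
  2 = 2*1 + 0, so a_3 = 2.
The remainder reaches 0 after 4 divisions, so the expansion has 4 partial quotients, read off in order.

[1; 2, 3, 2]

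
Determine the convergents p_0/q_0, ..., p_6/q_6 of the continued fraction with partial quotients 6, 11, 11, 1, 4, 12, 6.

6/1, 67/11, 743/122, 810/133, 3983/654, 48606/7981, 295619/48540

Using the convergent recurrence p_i = a_i*p_{i-1} + p_{i-2}, q_i = a_i*q_{i-1} + q_{i-2} with p_{-2}=0, p_{-1}=1, q_{-2}=1, q_{-1}=0:
  i=0: a_0=6, p_0 = 6*1 + 0 = 6, q_0 = 6*0 + 1 = 1.
  i=1: a_1=11, p_1 = 11*6 + 1 = 67, q_1 = 11*1 + 0 = 11.
  i=2: a_2=11, p_2 = 11*67 + 6 = 743, q_2 = 11*11 + 1 = 122.
  i=3: a_3=1, p_3 = 1*743 + 67 = 810, q_3 = 1*122 + 11 = 133.
  i=4: a_4=4, p_4 = 4*810 + 743 = 3983, q_4 = 4*133 + 122 = 654.
  i=5: a_5=12, p_5 = 12*3983 + 810 = 48606, q_5 = 12*654 + 133 = 7981.
  i=6: a_6=6, p_6 = 6*48606 + 3983 = 295619, q_6 = 6*7981 + 654 = 48540.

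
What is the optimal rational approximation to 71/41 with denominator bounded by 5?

Expand x = 71/41 as a continued fraction with the Euclidean algorithm:
  71 = 1*41 + 30, so a_0 = 1.
  41 = 1*30 + 11, so a_1 = 1.
  30 = 2*11 + 8, so a_2 = 2.
  11 = 1*8 + 3, so a_3 = 1.
  8 = 2*3 + 2, so a_4 = 2.
  3 = 1*2 + 1, so a_5 = 1.
  2 = 2*1 + 0, so a_6 = 2.
so x = [1; 1, 2, 1, 2, 1, 2].
Convergents (p_i = a_i*p_{i-1} + p_{i-2}, q_i = a_i*q_{i-1} + q_{i-2} with p_{-2}=0, p_{-1}=1, q_{-2}=1, q_{-1}=0), until the denominator exceeds 5:
  i=0: a_0=1, p_0 = 1*1 + 0 = 1, q_0 = 1*0 + 1 = 1.
  i=1: a_1=1, p_1 = 1*1 + 1 = 2, q_1 = 1*1 + 0 = 1.
  i=2: a_2=2, p_2 = 2*2 + 1 = 5, q_2 = 2*1 + 1 = 3.
  i=3: a_3=1, p_3 = 1*5 + 2 = 7, q_3 = 1*3 + 1 = 4.
  i=4: a_4=2, p_4 = 2*7 + 5 = 19, q_4 = 2*4 + 3 = 11.
q_4 = 11 > 5, so the last convergent with denominator <= 5 is p_3/q_3 = 7/4.
The closest fraction with denominator <= 5 is either p_3/q_3 or the intermediate fraction (k*p_3 + p_2)/(k*q_3 + q_2) with the largest k >= 1 whose denominator stays <= 5; these approach x as k grows, and every other convergent or intermediate fraction in range is farther away.
Largest k: floor((5 - q_2)/q_3) = floor((5 - 3)/4) = 0.
Since k = 0, no intermediate fraction beyond p_3/q_3 has denominator <= 5, so the convergent 7/4 is the closest (its error is |71*4 - 7*41|/(41*4) = 3/164).

7/4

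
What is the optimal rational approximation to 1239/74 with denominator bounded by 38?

586/35

Expand x = 1239/74 as a continued fraction with the Euclidean algorithm:
  1239 = 16*74 + 55, so a_0 = 16.
  74 = 1*55 + 19, so a_1 = 1.
  55 = 2*19 + 17, so a_2 = 2.
  19 = 1*17 + 2, so a_3 = 1.
  17 = 8*2 + 1, so a_4 = 8.
  2 = 2*1 + 0, so a_5 = 2.
so x = [16; 1, 2, 1, 8, 2].
Convergents (p_i = a_i*p_{i-1} + p_{i-2}, q_i = a_i*q_{i-1} + q_{i-2} with p_{-2}=0, p_{-1}=1, q_{-2}=1, q_{-1}=0), until the denominator exceeds 38:
  i=0: a_0=16, p_0 = 16*1 + 0 = 16, q_0 = 16*0 + 1 = 1.
  i=1: a_1=1, p_1 = 1*16 + 1 = 17, q_1 = 1*1 + 0 = 1.
  i=2: a_2=2, p_2 = 2*17 + 16 = 50, q_2 = 2*1 + 1 = 3.
  i=3: a_3=1, p_3 = 1*50 + 17 = 67, q_3 = 1*3 + 1 = 4.
  i=4: a_4=8, p_4 = 8*67 + 50 = 586, q_4 = 8*4 + 3 = 35.
  i=5: a_5=2, p_5 = 2*586 + 67 = 1239, q_5 = 2*35 + 4 = 74.
q_5 = 74 > 38, so the last convergent with denominator <= 38 is p_4/q_4 = 586/35.
The closest fraction with denominator <= 38 is either p_4/q_4 or the intermediate fraction (k*p_4 + p_3)/(k*q_4 + q_3) with the largest k >= 1 whose denominator stays <= 38; these approach x as k grows, and every other convergent or intermediate fraction in range is farther away.
Largest k: floor((38 - q_3)/q_4) = floor((38 - 4)/35) = 0.
Since k = 0, no intermediate fraction beyond p_4/q_4 has denominator <= 38, so the convergent 586/35 is the closest (its error is |1239*35 - 586*74|/(74*35) = 1/2590).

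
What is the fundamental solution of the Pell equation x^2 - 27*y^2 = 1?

First expand sqrt(27) as a continued fraction. With x_i = (sqrt(27) + m_i)/d_i and (m_0, d_0) = (0, 1): a_0 = floor(sqrt(27)) = 5, since 5^2 = 25 <= 27 < 36 = 6^2.
Iterate m_{i+1} = d_i*a_i - m_i, d_{i+1} = (27 - m_{i+1}^2)/d_i, a_{i+1} = floor((a_0 + m_{i+1})/d_{i+1}):
  m_1 = 1*5 - 0 = 5, d_1 = (27 - 5^2)/1 = 2/1 = 2, a_1 = floor((5 + 5)/2) = 5.
  m_2 = 2*5 - 5 = 5, d_2 = (27 - 5^2)/2 = 2/2 = 1, a_2 = floor((5 + 5)/1) = 10.
  m_3 = 1*10 - 5 = 5, d_3 = (27 - 5^2)/1 = 2/1 = 2: (m_3, d_3) = (m_1, d_1) = (5, 2), so from here the quotients repeat a_1, a_2; the period length is 2.
So sqrt(27) = [5; (5, 10)] with period length k = 2.
k is even, so the fundamental solution of x^2 - 27y^2 = 1 is (p_{k-1}, q_{k-1}) = (p_1, q_1); compute convergents through index 1.
Convergents (p_i = a_i*p_{i-1} + p_{i-2}, q_i = a_i*q_{i-1} + q_{i-2} with p_{-2}=0, p_{-1}=1, q_{-2}=1, q_{-1}=0):
  i=0: a_0=5, p_0 = 5*1 + 0 = 5, q_0 = 5*0 + 1 = 1.
  i=1: a_1=5, p_1 = 5*5 + 1 = 26, q_1 = 5*1 + 0 = 5.
Check: 26^2 - 27*5^2 = 676 - 675 = 1, so (x, y) = (26, 5) solves the equation, and by the theorem it is the least positive solution.

(x, y) = (26, 5)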